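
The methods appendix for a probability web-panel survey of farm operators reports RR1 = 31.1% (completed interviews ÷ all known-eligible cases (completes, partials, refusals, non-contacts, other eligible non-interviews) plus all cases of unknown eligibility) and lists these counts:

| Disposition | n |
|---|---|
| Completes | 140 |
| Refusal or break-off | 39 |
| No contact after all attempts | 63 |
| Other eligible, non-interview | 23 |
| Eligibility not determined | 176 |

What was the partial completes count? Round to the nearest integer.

9

RR1 = 140 / D = 0.311
D = 140 / 0.311 = 450.2
Other denominator terms total 441
partial completes = 450.2 − 441 ≈ 9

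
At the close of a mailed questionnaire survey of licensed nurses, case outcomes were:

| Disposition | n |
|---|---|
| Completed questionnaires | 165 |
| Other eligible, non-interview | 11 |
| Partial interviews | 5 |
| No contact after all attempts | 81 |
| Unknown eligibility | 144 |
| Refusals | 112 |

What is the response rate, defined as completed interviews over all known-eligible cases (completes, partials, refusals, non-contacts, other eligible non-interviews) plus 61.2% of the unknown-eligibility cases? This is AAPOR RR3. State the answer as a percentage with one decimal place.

35.7%

Numerator = 165
Determined eligible = 165 + 5 + 112 + 81 + 11 = 374
e × U = 0.6120 × 144 = 88.13
Denom = 374 + 88.13 = 462.13
RR3 = 165 / 462.13 = 0.3570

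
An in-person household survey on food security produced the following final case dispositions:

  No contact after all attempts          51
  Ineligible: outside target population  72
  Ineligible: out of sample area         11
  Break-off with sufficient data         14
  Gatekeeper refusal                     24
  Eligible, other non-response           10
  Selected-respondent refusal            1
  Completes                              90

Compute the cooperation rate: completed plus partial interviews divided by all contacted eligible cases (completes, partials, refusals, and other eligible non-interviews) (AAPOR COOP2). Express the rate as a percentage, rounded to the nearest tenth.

Refusals = 24 + 1 = 25
Not eligible = 72 + 11 = 83
Numerator = 90 + 14 = 104
Denominator = 90 + 14 + 25 + 10 = 139
COOP2 = 104 / 139 = 0.7482

74.8%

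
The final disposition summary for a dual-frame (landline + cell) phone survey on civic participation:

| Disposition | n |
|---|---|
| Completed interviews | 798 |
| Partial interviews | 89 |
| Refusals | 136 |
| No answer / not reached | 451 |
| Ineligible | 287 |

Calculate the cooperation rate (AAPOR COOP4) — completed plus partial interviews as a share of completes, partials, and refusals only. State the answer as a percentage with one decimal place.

Numerator → 798 + 89 = 887
Base → 798 + 89 + 136 = 1023
COOP4 = 887 / 1023 = 0.8671

86.7%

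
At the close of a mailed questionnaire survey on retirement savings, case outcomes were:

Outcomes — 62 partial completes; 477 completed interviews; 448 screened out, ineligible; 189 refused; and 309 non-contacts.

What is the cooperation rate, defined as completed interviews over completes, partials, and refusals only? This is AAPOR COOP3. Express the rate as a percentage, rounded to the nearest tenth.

65.5%

Numerator → 477
Denominator → 477 + 62 + 189 = 728
COOP3 = 477 / 728 = 0.6552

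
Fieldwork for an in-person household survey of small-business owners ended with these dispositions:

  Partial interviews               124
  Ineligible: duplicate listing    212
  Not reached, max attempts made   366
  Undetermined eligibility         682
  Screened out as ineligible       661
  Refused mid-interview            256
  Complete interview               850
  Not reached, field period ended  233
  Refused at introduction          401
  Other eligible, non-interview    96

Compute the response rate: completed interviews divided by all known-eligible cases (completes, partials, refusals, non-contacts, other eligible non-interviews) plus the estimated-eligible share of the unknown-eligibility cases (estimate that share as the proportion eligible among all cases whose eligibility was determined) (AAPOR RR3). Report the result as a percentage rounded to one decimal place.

Declined to participate = 401 + 256 = 657
Never reached = 233 + 366 = 599
Ineligible = 661 + 212 = 873
Num → 850
Known eligible → 850 + 124 + 657 + 599 + 96 = 2326
e = 2326 / (2326 + 873) = 2326 / 3199 = 0.7271
e × U → 0.7271 × 682 = 495.88
Denom → 2326 + 495.88 = 2821.88
RR3 = 850 / 2821.88 = 0.3012

30.1%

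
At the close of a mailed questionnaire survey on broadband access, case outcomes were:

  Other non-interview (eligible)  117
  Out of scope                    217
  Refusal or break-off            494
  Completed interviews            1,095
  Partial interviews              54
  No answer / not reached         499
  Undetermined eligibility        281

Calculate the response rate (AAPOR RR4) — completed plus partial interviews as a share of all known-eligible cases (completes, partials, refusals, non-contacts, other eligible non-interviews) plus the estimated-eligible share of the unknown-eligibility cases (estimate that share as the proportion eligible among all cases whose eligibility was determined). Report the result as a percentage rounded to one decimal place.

Num = 1095 + 54 = 1149
Determined eligible = 1095 + 54 + 494 + 499 + 117 = 2259
e = 2259 / (2259 + 217) = 2259 / 2476 = 0.9124
Eligible share of unknowns = 0.9124 × 281 = 256.38
Denominator = 2259 + 256.38 = 2515.38
RR4 = 1149 / 2515.38 = 0.4568

45.7%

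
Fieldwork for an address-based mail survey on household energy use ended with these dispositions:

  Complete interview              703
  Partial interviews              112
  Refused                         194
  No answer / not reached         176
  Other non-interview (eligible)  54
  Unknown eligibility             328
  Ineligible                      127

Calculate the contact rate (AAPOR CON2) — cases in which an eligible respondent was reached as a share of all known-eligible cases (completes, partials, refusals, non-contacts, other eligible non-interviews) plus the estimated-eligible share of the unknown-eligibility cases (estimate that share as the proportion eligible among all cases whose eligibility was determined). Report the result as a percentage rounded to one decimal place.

Top = 703 + 112 + 194 + 54 = 1063
Known eligible = 703 + 112 + 194 + 176 + 54 = 1239
e = 1239 / (1239 + 127) = 1239 / 1366 = 0.9070
e × U = 0.9070 × 328 = 297.50
Denominator = 1239 + 297.50 = 1536.50
CON2 = 1063 / 1536.50 = 0.6918

69.2%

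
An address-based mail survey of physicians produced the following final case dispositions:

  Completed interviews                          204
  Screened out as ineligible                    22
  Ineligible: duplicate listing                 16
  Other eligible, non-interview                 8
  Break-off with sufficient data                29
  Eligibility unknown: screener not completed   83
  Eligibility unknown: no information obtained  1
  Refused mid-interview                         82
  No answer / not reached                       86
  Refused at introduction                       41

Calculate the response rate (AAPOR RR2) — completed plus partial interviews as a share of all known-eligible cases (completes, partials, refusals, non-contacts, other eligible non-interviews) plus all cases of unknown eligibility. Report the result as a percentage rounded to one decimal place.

43.6%

Refused = 41 + 82 = 123
Undetermined eligibility = 83 + 1 = 84
Screened out, ineligible = 22 + 16 = 38
Num: 204 + 29 = 233
Base: 204 + 29 + 123 + 86 + 8 + 84 = 534
RR2 = 233 / 534 = 0.4363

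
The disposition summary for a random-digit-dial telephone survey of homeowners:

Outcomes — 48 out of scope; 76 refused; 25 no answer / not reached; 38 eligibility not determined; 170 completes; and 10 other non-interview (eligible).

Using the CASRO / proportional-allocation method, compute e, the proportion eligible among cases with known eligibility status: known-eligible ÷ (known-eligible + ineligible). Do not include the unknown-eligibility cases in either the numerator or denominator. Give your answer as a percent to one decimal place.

Eligible (known) = 170 + 76 + 25 + 10 = 281
e = 281 / (281 + 48) = 281 / 329 = 0.8541

85.4%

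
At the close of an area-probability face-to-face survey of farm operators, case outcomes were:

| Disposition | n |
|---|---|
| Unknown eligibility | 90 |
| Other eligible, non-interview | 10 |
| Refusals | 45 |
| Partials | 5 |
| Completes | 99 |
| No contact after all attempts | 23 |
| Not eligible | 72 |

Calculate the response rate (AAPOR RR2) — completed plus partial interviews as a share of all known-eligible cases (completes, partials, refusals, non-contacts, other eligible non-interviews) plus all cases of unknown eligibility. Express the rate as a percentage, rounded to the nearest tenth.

38.2%

Numerator = 99 + 5 = 104
Base = 99 + 5 + 45 + 23 + 10 + 90 = 272
RR2 = 104 / 272 = 0.3824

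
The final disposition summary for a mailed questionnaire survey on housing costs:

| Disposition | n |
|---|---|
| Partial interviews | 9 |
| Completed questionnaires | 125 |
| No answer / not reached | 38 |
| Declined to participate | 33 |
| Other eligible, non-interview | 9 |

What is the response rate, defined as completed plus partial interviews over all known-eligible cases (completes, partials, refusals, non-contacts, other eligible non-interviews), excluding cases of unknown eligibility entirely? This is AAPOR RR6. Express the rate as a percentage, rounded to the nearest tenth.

62.6%

Top: 125 + 9 = 134
Base: 125 + 9 + 33 + 38 + 9 = 214
RR6 = 134 / 214 = 0.6262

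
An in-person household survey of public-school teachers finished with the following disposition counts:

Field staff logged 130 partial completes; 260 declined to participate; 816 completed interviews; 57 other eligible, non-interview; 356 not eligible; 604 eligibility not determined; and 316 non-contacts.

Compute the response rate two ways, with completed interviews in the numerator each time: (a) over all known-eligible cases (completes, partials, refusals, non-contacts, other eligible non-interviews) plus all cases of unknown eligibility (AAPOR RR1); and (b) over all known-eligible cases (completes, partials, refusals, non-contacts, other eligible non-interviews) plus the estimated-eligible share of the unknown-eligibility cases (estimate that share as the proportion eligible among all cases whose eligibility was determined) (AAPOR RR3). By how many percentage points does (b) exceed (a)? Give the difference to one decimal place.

2.0

Numerator: 816
Denom: 816 + 130 + 260 + 316 + 57 + 604 = 2183
RR1 = 816 / 2183 = 0.3738
Eligible (known): 816 + 130 + 260 + 316 + 57 = 1579
e = 1579 / (1579 + 356) = 1579 / 1935 = 0.8160
Estimated eligible among unknowns: 0.8160 × 604 = 492.86
Denom: 1579 + 492.86 = 2071.86
RR3 = 816 / 2071.86 = 0.3938
Difference = 39.38 − 37.38 = 2.00 percentage points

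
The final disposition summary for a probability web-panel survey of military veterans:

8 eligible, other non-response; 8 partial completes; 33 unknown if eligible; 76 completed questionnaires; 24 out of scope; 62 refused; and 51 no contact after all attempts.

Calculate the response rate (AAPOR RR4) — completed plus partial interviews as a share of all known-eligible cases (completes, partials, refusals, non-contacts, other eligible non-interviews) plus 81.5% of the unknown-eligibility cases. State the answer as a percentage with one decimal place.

Top: 76 + 8 = 84
Known eligible: 76 + 8 + 62 + 51 + 8 = 205
Eligible share of unknowns: 0.8150 × 33 = 26.89
Denominator: 205 + 26.89 = 231.89
RR4 = 84 / 231.89 = 0.3622

36.2%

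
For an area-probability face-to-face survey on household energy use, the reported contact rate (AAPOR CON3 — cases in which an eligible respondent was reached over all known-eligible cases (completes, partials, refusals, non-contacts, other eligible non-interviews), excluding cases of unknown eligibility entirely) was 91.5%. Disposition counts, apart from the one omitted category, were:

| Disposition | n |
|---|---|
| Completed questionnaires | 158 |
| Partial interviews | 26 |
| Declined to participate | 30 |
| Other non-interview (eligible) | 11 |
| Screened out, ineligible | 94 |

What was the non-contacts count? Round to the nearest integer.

Num: 158 + 26 + 30 + 11 = 225
CON3 = 225 / D = 0.915
D = 225 / 0.915 = 245.9
Rest of base = 225
non-contacts = 245.9 − 225 ≈ 21

21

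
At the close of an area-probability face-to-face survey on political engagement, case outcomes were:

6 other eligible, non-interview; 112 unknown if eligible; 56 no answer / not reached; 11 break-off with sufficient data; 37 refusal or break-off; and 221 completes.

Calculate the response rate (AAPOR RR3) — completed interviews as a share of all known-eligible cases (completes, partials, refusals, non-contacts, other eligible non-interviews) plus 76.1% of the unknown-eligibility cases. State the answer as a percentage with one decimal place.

53.1%

Num = 221
Eligible (known) = 221 + 11 + 37 + 56 + 6 = 331
Eligible share of unknowns = 0.7610 × 112 = 85.23
Base = 331 + 85.23 = 416.23
RR3 = 221 / 416.23 = 0.5310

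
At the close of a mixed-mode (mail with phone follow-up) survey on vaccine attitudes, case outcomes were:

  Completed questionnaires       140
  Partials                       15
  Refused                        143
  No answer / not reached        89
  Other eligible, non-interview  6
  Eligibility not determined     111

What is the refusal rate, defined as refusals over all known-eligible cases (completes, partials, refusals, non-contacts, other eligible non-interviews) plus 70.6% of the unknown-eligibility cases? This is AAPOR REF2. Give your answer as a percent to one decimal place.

Top = 143
Eligible (known) = 140 + 15 + 143 + 89 + 6 = 393
Eligible share of unknowns = 0.7060 × 111 = 78.37
Denominator = 393 + 78.37 = 471.37
REF2 = 143 / 471.37 = 0.3034

30.3%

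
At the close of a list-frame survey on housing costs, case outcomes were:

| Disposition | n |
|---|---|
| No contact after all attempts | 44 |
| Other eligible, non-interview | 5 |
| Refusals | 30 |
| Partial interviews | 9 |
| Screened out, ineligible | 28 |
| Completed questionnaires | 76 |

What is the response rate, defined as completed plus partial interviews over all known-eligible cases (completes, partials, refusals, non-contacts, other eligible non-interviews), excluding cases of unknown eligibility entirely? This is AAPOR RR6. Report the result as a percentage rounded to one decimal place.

Numerator: 76 + 9 = 85
Base: 76 + 9 + 30 + 44 + 5 = 164
RR6 = 85 / 164 = 0.5183

51.8%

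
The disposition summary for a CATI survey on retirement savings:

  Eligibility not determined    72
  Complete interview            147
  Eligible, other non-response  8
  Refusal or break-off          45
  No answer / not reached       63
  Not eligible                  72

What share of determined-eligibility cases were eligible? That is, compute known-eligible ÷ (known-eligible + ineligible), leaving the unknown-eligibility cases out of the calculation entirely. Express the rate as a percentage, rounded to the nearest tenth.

Known eligible = 147 + 45 + 63 + 8 = 263
e = 263 / (263 + 72) = 263 / 335 = 0.7851

78.5%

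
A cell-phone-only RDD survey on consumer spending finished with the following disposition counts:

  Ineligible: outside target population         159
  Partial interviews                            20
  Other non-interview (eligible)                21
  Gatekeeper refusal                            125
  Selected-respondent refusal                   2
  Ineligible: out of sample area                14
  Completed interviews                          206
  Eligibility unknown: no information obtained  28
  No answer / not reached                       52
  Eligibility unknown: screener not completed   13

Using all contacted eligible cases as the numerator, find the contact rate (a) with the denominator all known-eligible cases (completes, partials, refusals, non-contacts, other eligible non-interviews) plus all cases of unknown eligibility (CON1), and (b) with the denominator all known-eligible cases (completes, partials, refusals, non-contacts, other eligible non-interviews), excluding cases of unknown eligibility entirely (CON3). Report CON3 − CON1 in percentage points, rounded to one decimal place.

Refusal or break-off = 125 + 2 = 127
Unknown eligibility = 13 + 28 = 41
Not eligible = 159 + 14 = 173
Num → 206 + 20 + 127 + 21 = 374
Denominator → 206 + 20 + 127 + 52 + 21 + 41 = 467
CON1 = 374 / 467 = 0.8009
Denominator → 206 + 20 + 127 + 52 + 21 = 426
CON3 = 374 / 426 = 0.8779
Difference = 87.79 − 80.09 = 7.70 percentage points

7.7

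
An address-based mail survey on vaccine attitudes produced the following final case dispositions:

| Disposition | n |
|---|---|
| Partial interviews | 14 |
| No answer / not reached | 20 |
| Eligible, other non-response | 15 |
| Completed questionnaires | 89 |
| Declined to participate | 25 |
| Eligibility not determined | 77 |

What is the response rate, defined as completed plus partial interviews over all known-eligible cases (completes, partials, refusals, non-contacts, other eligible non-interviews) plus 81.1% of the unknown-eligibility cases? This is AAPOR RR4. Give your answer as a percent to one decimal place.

Numerator → 89 + 14 = 103
Determined eligible → 89 + 14 + 25 + 20 + 15 = 163
Estimated eligible among unknowns → 0.8110 × 77 = 62.45
Base → 163 + 62.45 = 225.45
RR4 = 103 / 225.45 = 0.4569

45.7%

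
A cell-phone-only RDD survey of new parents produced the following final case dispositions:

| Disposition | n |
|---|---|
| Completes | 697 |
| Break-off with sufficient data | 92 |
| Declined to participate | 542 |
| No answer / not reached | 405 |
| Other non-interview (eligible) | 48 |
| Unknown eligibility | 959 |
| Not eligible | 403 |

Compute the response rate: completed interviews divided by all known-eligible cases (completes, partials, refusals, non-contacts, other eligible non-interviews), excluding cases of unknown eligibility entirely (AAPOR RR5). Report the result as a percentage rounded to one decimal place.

39.1%

Top = 697
Base = 697 + 92 + 542 + 405 + 48 = 1784
RR5 = 697 / 1784 = 0.3907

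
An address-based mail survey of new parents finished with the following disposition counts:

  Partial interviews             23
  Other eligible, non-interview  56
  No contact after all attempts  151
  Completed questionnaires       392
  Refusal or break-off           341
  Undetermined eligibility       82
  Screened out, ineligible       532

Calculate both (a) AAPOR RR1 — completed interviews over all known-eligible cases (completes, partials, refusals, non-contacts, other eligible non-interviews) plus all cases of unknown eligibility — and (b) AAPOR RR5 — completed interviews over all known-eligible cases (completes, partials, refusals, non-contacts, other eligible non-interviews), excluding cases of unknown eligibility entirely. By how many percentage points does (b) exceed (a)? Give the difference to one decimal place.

3.2

Top = 392
Denominator = 392 + 23 + 341 + 151 + 56 + 82 = 1045
RR1 = 392 / 1045 = 0.3751
Denominator = 392 + 23 + 341 + 151 + 56 = 963
RR5 = 392 / 963 = 0.4071
Difference = 40.71 − 37.51 = 3.20 percentage points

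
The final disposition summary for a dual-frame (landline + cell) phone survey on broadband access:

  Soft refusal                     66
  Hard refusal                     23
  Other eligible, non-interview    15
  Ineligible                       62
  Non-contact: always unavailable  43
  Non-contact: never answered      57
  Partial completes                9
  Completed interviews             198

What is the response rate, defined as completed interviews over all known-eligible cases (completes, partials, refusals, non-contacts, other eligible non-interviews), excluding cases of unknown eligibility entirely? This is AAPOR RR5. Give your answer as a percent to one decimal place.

Refusals = 23 + 66 = 89
Never reached = 57 + 43 = 100
Numerator = 198
Denom = 198 + 9 + 89 + 100 + 15 = 411
RR5 = 198 / 411 = 0.4818

48.2%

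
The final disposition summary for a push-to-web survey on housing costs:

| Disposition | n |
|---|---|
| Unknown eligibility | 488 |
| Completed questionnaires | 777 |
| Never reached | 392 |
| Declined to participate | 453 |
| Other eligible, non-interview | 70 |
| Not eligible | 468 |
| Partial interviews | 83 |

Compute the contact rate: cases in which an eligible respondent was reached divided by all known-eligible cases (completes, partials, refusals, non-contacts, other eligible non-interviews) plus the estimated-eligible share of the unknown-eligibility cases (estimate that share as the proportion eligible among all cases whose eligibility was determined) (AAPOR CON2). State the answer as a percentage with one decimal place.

64.0%

Num → 777 + 83 + 453 + 70 = 1383
Determined eligible → 777 + 83 + 453 + 392 + 70 = 1775
e = 1775 / (1775 + 468) = 1775 / 2243 = 0.7914
e × U → 0.7914 × 488 = 386.20
Denom → 1775 + 386.20 = 2161.20
CON2 = 1383 / 2161.20 = 0.6399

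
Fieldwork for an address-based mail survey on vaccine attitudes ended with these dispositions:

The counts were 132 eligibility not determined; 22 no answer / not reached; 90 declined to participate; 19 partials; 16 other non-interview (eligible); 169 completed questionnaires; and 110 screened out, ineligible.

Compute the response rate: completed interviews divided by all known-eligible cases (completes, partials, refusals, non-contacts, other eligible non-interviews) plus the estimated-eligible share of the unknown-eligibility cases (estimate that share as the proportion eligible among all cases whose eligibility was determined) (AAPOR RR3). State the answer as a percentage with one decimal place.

Top → 169
Known eligible → 169 + 19 + 90 + 22 + 16 = 316
e = 316 / (316 + 110) = 316 / 426 = 0.7418
Estimated eligible among unknowns → 0.7418 × 132 = 97.92
Denom → 316 + 97.92 = 413.92
RR3 = 169 / 413.92 = 0.4083

40.8%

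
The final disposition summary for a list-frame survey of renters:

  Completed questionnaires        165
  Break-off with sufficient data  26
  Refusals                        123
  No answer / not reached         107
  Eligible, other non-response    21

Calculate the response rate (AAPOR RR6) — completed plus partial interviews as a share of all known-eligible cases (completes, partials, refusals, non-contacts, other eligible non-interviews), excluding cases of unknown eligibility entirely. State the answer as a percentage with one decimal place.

43.2%

Numerator: 165 + 26 = 191
Denom: 165 + 26 + 123 + 107 + 21 = 442
RR6 = 191 / 442 = 0.4321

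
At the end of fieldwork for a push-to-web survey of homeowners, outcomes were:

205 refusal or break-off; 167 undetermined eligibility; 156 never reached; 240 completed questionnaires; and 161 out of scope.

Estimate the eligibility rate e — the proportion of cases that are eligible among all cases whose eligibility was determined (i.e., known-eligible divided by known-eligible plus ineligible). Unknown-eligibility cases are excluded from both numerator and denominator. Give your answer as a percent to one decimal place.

78.9%

Known eligible → 240 + 205 + 156 = 601
e = 601 / (601 + 161) = 601 / 762 = 0.7887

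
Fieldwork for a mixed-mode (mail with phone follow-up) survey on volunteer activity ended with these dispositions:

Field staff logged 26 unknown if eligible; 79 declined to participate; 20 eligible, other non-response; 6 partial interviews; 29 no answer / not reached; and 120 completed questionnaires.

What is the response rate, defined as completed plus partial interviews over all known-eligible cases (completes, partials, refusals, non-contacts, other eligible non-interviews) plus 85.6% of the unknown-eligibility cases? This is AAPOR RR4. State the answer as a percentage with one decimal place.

45.6%

Num → 120 + 6 = 126
Eligible (known) → 120 + 6 + 79 + 29 + 20 = 254
Estimated eligible among unknowns → 0.8560 × 26 = 22.26
Denom → 254 + 22.26 = 276.26
RR4 = 126 / 276.26 = 0.4561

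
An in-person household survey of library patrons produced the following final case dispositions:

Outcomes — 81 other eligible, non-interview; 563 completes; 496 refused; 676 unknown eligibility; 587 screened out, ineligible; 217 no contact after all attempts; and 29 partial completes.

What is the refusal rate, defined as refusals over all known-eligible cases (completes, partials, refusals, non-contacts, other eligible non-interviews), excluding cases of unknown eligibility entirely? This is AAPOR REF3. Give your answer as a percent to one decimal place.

Num = 496
Base = 563 + 29 + 496 + 217 + 81 = 1386
REF3 = 496 / 1386 = 0.3579

35.8%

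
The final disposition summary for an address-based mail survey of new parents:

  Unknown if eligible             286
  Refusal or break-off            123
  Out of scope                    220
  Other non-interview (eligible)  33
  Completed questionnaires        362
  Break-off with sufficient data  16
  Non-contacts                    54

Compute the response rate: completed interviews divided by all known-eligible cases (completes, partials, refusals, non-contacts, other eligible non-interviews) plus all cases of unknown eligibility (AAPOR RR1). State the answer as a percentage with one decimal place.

41.4%

Top → 362
Denom → 362 + 16 + 123 + 54 + 33 + 286 = 874
RR1 = 362 / 874 = 0.4142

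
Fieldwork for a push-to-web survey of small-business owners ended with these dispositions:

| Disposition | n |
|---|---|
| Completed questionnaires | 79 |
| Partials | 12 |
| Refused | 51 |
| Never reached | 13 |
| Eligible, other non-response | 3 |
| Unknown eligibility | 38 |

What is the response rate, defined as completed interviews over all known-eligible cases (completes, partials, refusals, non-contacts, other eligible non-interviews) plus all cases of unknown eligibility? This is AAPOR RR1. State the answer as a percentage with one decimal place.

Top: 79
Base: 79 + 12 + 51 + 13 + 3 + 38 = 196
RR1 = 79 / 196 = 0.4031

40.3%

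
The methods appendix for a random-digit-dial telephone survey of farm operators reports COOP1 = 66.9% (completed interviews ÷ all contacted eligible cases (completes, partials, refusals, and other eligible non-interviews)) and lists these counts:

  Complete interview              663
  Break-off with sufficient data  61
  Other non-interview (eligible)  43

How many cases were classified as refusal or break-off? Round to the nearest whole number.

COOP1 = 663 / D = 0.669
D = 663 / 0.669 = 991.0
Rest of base = 767
refusal or break-off = 991.0 − 767 ≈ 224

224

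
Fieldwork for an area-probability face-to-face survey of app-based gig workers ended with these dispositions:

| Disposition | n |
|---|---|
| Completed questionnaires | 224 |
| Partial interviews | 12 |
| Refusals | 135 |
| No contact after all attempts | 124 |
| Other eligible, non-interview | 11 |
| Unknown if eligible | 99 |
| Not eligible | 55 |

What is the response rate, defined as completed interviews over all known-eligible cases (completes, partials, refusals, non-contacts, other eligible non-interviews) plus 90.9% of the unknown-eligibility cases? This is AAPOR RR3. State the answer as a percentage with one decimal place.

Num: 224
Known eligible: 224 + 12 + 135 + 124 + 11 = 506
e × U: 0.9090 × 99 = 89.99
Denom: 506 + 89.99 = 595.99
RR3 = 224 / 595.99 = 0.3758

37.6%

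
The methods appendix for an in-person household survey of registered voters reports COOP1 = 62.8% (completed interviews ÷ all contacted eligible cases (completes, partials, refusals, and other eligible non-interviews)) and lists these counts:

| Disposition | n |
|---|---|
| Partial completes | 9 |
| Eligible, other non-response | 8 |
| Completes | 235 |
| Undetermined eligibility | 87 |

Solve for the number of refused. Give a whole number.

122

COOP1 = 235 / D = 0.628
D = 235 / 0.628 = 374.2
Remaining denominator categories sum to 252
refused = 374.2 − 252 ≈ 122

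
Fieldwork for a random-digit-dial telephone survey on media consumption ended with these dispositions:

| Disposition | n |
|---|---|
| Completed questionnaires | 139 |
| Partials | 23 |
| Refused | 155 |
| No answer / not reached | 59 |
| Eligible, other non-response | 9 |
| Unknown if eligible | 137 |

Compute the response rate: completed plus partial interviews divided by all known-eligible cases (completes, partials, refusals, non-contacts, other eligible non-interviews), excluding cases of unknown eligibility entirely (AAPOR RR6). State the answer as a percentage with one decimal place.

Num: 139 + 23 = 162
Base: 139 + 23 + 155 + 59 + 9 = 385
RR6 = 162 / 385 = 0.4208

42.1%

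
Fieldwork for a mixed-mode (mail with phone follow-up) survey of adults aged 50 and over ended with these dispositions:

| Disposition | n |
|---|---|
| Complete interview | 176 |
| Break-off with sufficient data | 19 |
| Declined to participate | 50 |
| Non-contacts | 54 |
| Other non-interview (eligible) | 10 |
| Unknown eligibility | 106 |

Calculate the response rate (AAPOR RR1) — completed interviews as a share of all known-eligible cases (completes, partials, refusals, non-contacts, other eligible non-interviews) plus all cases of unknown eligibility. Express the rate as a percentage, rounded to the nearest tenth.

42.4%

Numerator = 176
Denom = 176 + 19 + 50 + 54 + 10 + 106 = 415
RR1 = 176 / 415 = 0.4241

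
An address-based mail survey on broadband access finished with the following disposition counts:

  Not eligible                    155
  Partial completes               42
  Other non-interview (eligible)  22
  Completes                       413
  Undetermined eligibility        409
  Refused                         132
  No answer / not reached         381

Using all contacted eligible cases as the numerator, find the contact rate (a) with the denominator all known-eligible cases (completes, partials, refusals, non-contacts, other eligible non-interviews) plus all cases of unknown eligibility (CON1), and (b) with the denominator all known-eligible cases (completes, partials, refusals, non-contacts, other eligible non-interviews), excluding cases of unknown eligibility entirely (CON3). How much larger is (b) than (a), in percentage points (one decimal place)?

18.0

Top → 413 + 42 + 132 + 22 = 609
Denominator → 413 + 42 + 132 + 381 + 22 + 409 = 1399
CON1 = 609 / 1399 = 0.4353
Denominator → 413 + 42 + 132 + 381 + 22 = 990
CON3 = 609 / 990 = 0.6152
Difference = 61.52 − 43.53 = 17.99 percentage points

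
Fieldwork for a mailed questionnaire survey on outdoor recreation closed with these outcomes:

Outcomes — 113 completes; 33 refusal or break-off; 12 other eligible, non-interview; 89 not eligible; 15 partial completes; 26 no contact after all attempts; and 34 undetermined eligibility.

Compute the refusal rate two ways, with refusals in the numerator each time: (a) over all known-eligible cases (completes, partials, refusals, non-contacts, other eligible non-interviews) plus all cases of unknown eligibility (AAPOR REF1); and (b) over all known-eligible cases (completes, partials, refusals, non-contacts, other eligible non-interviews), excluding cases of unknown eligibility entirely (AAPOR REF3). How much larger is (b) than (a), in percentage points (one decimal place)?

Top: 33
Denominator: 113 + 15 + 33 + 26 + 12 + 34 = 233
REF1 = 33 / 233 = 0.1416
Denominator: 113 + 15 + 33 + 26 + 12 = 199
REF3 = 33 / 199 = 0.1658
Difference = 16.58 − 14.16 = 2.42 percentage points

2.4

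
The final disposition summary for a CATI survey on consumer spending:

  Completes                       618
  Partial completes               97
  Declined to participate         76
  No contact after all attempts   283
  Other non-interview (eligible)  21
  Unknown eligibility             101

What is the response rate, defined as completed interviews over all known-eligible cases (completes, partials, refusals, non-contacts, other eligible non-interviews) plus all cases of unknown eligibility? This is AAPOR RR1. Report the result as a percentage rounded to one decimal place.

Top: 618
Denom: 618 + 97 + 76 + 283 + 21 + 101 = 1196
RR1 = 618 / 1196 = 0.5167

51.7%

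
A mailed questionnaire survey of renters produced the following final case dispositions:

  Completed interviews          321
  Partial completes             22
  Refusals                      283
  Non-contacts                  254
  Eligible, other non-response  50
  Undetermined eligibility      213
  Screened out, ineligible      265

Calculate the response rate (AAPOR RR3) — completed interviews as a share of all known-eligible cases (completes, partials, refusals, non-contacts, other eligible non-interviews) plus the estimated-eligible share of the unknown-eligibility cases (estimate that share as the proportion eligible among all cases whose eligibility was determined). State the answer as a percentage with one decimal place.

29.3%

Numerator: 321
Eligible (known): 321 + 22 + 283 + 254 + 50 = 930
e = 930 / (930 + 265) = 930 / 1195 = 0.7782
e × U: 0.7782 × 213 = 165.76
Denom: 930 + 165.76 = 1095.76
RR3 = 321 / 1095.76 = 0.2929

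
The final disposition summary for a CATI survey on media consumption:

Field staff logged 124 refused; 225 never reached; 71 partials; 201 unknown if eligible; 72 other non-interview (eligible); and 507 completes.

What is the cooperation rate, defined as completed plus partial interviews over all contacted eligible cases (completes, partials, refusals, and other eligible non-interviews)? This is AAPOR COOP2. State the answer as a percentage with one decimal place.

Num = 507 + 71 = 578
Denom = 507 + 71 + 124 + 72 = 774
COOP2 = 578 / 774 = 0.7468

74.7%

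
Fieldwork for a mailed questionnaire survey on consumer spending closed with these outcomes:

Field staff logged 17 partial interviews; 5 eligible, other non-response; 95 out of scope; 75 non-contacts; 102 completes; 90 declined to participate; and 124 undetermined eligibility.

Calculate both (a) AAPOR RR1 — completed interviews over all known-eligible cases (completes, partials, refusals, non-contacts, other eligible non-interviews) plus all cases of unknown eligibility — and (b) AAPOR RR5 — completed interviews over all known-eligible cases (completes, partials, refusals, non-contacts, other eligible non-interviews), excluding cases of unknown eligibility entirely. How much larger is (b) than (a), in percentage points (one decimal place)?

10.6

Num: 102
Base: 102 + 17 + 90 + 75 + 5 + 124 = 413
RR1 = 102 / 413 = 0.2470
Base: 102 + 17 + 90 + 75 + 5 = 289
RR5 = 102 / 289 = 0.3529
Difference = 35.29 − 24.70 = 10.59 percentage points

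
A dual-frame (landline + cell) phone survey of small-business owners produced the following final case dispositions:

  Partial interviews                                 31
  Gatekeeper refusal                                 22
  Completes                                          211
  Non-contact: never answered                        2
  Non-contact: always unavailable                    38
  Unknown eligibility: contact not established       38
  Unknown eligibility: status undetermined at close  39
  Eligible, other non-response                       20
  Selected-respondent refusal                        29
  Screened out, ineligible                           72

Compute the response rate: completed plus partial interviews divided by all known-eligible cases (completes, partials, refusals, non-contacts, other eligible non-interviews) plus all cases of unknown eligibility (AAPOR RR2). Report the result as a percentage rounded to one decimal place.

Refused = 22 + 29 = 51
No answer / not reached = 2 + 38 = 40
Unknown if eligible = 38 + 39 = 77
Numerator → 211 + 31 = 242
Base → 211 + 31 + 51 + 40 + 20 + 77 = 430
RR2 = 242 / 430 = 0.5628

56.3%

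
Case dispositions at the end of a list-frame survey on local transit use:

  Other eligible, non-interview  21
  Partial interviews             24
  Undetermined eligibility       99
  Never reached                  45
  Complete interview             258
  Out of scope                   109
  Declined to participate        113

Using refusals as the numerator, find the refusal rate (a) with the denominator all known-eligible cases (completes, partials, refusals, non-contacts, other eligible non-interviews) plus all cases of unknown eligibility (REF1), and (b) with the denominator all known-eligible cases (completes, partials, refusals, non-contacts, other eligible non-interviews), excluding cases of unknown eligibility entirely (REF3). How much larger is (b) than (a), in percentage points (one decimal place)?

Numerator → 113
Denominator → 258 + 24 + 113 + 45 + 21 + 99 = 560
REF1 = 113 / 560 = 0.2018
Denominator → 258 + 24 + 113 + 45 + 21 = 461
REF3 = 113 / 461 = 0.2451
Difference = 24.51 − 20.18 = 4.33 percentage points

4.3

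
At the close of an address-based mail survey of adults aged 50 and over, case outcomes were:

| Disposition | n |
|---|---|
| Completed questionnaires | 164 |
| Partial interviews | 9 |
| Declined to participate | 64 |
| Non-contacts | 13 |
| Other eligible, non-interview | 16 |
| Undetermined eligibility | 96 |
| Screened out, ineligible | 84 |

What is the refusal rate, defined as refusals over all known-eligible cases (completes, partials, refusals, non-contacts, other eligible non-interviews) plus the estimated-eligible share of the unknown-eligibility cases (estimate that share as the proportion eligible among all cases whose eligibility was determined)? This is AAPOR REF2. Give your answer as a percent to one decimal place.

Numerator: 64
Known eligible: 164 + 9 + 64 + 13 + 16 = 266
e = 266 / (266 + 84) = 266 / 350 = 0.7600
Eligible share of unknowns: 0.7600 × 96 = 72.96
Denom: 266 + 72.96 = 338.96
REF2 = 64 / 338.96 = 0.1888

18.9%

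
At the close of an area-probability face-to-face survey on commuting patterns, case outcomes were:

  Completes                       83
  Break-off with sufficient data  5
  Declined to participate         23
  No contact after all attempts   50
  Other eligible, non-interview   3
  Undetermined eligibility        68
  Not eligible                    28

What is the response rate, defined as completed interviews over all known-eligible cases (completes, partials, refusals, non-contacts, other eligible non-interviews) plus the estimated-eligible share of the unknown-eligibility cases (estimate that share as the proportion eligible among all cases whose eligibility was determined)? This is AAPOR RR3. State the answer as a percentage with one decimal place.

37.4%

Top → 83
Determined eligible → 83 + 5 + 23 + 50 + 3 = 164
e = 164 / (164 + 28) = 164 / 192 = 0.8542
e × U → 0.8542 × 68 = 58.09
Denominator → 164 + 58.09 = 222.09
RR3 = 83 / 222.09 = 0.3737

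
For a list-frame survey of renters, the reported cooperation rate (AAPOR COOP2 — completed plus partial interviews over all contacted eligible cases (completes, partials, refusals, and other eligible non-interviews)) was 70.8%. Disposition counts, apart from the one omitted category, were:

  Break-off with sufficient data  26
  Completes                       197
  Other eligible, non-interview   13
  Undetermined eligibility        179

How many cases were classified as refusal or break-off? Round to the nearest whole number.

79

Num: 197 + 26 = 223
COOP2 = 223 / D = 0.708
D = 223 / 0.708 = 315.0
Rest of base = 236
refusal or break-off = 315.0 − 236 ≈ 79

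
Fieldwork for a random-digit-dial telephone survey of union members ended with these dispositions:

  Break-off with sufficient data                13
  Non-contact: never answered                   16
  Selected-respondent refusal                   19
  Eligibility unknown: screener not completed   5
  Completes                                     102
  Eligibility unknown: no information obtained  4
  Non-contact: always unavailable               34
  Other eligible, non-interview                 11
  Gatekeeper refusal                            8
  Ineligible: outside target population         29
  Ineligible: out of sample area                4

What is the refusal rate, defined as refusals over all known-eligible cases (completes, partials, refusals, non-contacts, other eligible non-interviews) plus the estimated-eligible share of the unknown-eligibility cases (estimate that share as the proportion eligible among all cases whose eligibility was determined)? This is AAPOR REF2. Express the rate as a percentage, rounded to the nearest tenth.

12.8%

Refusals = 8 + 19 = 27
No answer / not reached = 16 + 34 = 50
Unknown if eligible = 5 + 4 = 9
Ineligible = 29 + 4 = 33
Numerator = 27
Determined eligible = 102 + 13 + 27 + 50 + 11 = 203
e = 203 / (203 + 33) = 203 / 236 = 0.8602
Estimated eligible among unknowns = 0.8602 × 9 = 7.74
Base = 203 + 7.74 = 210.74
REF2 = 27 / 210.74 = 0.1281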